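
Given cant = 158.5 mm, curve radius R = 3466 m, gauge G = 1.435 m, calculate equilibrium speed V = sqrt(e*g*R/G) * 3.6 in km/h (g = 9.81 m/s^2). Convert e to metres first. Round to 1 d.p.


Convert cant: e = 158.5 mm = 0.1585 m
V_ms = sqrt(0.1585 * 9.81 * 3466 / 1.435)
V_ms = sqrt(3755.561958) = 61.2826 m/s
V = 61.2826 * 3.6 = 220.6 km/h

220.6


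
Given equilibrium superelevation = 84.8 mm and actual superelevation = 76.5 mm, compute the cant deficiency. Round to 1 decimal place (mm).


Cant deficiency = equilibrium cant - actual cant
CD = 84.8 - 76.5
CD = 8.3 mm

8.3


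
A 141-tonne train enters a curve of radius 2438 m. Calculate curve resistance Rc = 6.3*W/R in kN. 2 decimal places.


Rc = 6.3 * W / R
Rc = 6.3 * 141 / 2438
Rc = 888.3 / 2438
Rc = 0.36 kN

0.36


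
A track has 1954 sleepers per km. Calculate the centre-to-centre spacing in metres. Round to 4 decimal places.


Spacing = 1000 m / number of sleepers
Spacing = 1000 / 1954
Spacing = 0.5118 m

0.5118


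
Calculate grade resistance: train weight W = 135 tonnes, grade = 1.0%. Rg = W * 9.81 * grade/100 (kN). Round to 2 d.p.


Rg = W * 9.81 * grade / 100
Rg = 135 * 9.81 * 1.0 / 100
Rg = 1324.35 * 0.01
Rg = 13.24 kN

13.24


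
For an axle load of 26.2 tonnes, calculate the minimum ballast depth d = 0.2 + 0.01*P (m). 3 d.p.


d = 0.2 + 0.01 * 26.2
d = 0.2 + 0.262
d = 0.462 m

0.462


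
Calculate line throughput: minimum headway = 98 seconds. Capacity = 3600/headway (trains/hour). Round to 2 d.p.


Capacity = 3600 / headway
Capacity = 3600 / 98
Capacity = 36.73 trains/hour

36.73


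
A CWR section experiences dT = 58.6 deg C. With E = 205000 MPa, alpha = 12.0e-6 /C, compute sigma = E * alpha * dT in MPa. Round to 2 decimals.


sigma = E * alpha * dT
sigma = 205000 * 12.0e-6 * 58.6
sigma = 2.46 * 58.6
sigma = 144.16 MPa

144.16


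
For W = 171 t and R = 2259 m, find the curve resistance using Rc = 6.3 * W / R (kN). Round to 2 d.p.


Rc = 6.3 * W / R
Rc = 6.3 * 171 / 2259
Rc = 1077.3 / 2259
Rc = 0.48 kN

0.48


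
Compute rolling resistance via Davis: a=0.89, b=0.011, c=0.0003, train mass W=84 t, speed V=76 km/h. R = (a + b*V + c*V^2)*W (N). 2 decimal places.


b*V = 0.011 * 76 = 0.836
c*V^2 = 0.0003 * 5776 = 1.7328
R_per_t = 0.89 + 0.836 + 1.7328 = 3.4588 N/t
R_total = 3.4588 * 84 = 290.54 N

290.54


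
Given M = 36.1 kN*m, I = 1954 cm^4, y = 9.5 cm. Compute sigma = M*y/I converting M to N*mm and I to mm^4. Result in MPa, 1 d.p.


Convert units:
M = 36.1 kN*m = 36100000 N*mm
y = 9.5 cm = 95 mm
I = 1954 cm^4 = 19540000 mm^4
sigma = 36100000 * 95 / 19540000
sigma = 175.5 MPa

175.5


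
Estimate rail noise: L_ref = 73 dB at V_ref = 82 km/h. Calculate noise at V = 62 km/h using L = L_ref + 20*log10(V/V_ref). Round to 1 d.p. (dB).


V/V_ref = 62 / 82 = 0.756098
log10(0.756098) = -0.121422
20 * -0.121422 = -2.4284
L = 73 + -2.4284 = 70.6 dB

70.6


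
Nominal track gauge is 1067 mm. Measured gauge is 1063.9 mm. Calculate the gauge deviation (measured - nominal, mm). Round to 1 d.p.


Deviation = measured - nominal
Deviation = 1063.9 - 1067
Deviation = -3.1 mm

-3.1


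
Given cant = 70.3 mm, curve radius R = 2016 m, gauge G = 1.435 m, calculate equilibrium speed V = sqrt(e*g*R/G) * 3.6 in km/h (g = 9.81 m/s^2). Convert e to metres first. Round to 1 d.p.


Convert cant: e = 70.3 mm = 0.0703 m
V_ms = sqrt(0.0703 * 9.81 * 2016 / 1.435)
V_ms = sqrt(968.864312) = 31.1266 m/s
V = 31.1266 * 3.6 = 112.1 km/h

112.1


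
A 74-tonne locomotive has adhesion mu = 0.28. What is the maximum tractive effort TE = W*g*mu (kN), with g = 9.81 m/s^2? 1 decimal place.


TE_max = W * g * mu
TE_max = 74 * 9.81 * 0.28
TE_max = 725.94 * 0.28
TE_max = 203.3 kN

203.3


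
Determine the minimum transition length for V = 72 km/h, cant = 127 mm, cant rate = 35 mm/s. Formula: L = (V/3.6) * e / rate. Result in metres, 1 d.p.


Convert speed: V = 72 / 3.6 = 20.0 m/s
L = 20.0 * 127 / 35
L = 2540.0 / 35
L = 72.6 m

72.6


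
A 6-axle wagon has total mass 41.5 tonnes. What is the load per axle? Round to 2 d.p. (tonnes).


Load per axle = total weight / number of axles
Load = 41.5 / 6
Load = 6.92 tonnes

6.92


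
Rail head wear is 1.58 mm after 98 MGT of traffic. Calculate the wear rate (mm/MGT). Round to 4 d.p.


Wear rate = total wear / cumulative tonnage
Rate = 1.58 / 98
Rate = 0.0161 mm/MGT

0.0161


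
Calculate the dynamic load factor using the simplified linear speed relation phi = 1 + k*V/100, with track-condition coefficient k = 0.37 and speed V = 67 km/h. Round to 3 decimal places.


phi = 1 + k * V / 100
phi = 1 + 0.37 * 67 / 100
phi = 1 + 0.2479
phi = 1.248

1.248


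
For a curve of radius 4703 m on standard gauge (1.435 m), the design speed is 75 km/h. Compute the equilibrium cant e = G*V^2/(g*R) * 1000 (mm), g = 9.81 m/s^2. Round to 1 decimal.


Convert speed: V = 75 / 3.6 = 20.8333 m/s
Apply formula: e = 1.435 * 20.8333^2 / (9.81 * 4703)
e = 1.435 * 434.0278 / 46136.43
e = 0.0135 m = 13.5 mm

13.5


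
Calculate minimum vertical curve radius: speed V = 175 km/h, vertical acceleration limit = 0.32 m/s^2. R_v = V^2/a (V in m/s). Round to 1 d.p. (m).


Convert speed: V = 175 / 3.6 = 48.6111 m/s
V^2 = 2363.0401 m^2/s^2
R_v = 2363.0401 / 0.32
R_v = 7384.5 m

7384.5


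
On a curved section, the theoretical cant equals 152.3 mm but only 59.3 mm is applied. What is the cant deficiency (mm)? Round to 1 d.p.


Cant deficiency = equilibrium cant - actual cant
CD = 152.3 - 59.3
CD = 93.0 mm

93.0


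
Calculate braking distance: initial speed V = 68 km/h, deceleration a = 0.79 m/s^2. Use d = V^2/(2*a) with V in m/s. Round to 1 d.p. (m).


Convert speed: V = 68 / 3.6 = 18.8889 m/s
V^2 = 356.7901
d = 356.7901 / (2 * 0.79)
d = 356.7901 / 1.58
d = 225.8 m

225.8


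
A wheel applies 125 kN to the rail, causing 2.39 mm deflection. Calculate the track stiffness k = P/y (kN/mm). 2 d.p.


Track stiffness k = P / y
k = 125 / 2.39
k = 52.30 kN/mm

52.30


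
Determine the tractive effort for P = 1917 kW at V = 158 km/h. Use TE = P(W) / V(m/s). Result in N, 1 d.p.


Convert: P = 1917 kW = 1917000 W
V = 158 / 3.6 = 43.8889 m/s
TE = 1917000 / 43.8889
TE = 43678.5 N

43678.5


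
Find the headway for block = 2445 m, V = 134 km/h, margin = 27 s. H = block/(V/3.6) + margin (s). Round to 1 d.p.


V = 134 / 3.6 = 37.2222 m/s
Block traversal time = 2445 / 37.2222 = 65.6866 s
Headway = 65.6866 + 27
Headway = 92.7 s

92.7


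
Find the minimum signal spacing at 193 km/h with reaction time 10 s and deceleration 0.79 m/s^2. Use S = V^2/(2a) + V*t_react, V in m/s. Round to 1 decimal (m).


V = 193 / 3.6 = 53.6111 m/s
Braking distance = 53.6111^2 / (2*0.79) = 1819.0831 m
Sighting distance = 53.6111 * 10 = 536.1111 m
S = 1819.0831 + 536.1111 = 2355.2 m

2355.2


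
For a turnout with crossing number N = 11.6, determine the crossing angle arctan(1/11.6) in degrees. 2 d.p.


1/N = 1/11.6 = 0.086207
angle = arctan(0.086207) = 0.085994 rad
angle = 0.085994 * 180/pi = 4.93 degrees

4.93


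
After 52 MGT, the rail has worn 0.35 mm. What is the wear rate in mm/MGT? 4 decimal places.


Wear rate = total wear / cumulative tonnage
Rate = 0.35 / 52
Rate = 0.0067 mm/MGT

0.0067


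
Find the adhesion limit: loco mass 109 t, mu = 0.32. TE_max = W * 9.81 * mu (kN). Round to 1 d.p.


TE_max = W * g * mu
TE_max = 109 * 9.81 * 0.32
TE_max = 1069.29 * 0.32
TE_max = 342.2 kN

342.2


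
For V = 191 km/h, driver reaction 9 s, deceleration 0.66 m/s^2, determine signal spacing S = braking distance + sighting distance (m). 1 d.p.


V = 191 / 3.6 = 53.0556 m/s
Braking distance = 53.0556^2 / (2*0.66) = 2132.4939 m
Sighting distance = 53.0556 * 9 = 477.5 m
S = 2132.4939 + 477.5 = 2610.0 m

2610.0


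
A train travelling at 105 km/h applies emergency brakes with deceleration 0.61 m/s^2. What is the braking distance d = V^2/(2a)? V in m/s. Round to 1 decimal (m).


Convert speed: V = 105 / 3.6 = 29.1667 m/s
V^2 = 850.6944
d = 850.6944 / (2 * 0.61)
d = 850.6944 / 1.22
d = 697.3 m

697.3


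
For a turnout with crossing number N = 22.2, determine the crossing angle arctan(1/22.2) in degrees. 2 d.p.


1/N = 1/22.2 = 0.045045
angle = arctan(0.045045) = 0.045015 rad
angle = 0.045015 * 180/pi = 2.58 degrees

2.58


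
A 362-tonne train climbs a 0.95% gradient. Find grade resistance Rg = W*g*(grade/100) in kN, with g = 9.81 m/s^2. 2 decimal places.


Rg = W * 9.81 * grade / 100
Rg = 362 * 9.81 * 0.95 / 100
Rg = 3551.22 * 0.0095
Rg = 33.74 kN

33.74


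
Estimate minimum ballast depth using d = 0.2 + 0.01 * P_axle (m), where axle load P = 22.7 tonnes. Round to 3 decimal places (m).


d = 0.2 + 0.01 * 22.7
d = 0.2 + 0.227
d = 0.427 m

0.427


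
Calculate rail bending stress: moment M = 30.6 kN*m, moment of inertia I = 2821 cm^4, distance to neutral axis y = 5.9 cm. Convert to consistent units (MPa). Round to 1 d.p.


Convert units:
M = 30.6 kN*m = 30600000 N*mm
y = 5.9 cm = 59 mm
I = 2821 cm^4 = 28210000 mm^4
sigma = 30600000 * 59 / 28210000
sigma = 64.0 MPa

64.0


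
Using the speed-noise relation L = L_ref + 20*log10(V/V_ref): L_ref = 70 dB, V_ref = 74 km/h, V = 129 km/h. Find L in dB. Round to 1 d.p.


V/V_ref = 129 / 74 = 1.743243
log10(1.743243) = 0.241358
20 * 0.241358 = 4.8272
L = 70 + 4.8272 = 74.8 dB

74.8


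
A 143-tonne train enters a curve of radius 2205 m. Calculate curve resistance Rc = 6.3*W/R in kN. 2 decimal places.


Rc = 6.3 * W / R
Rc = 6.3 * 143 / 2205
Rc = 900.9 / 2205
Rc = 0.41 kN

0.41


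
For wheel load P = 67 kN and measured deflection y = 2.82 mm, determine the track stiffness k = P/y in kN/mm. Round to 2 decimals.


Track stiffness k = P / y
k = 67 / 2.82
k = 23.76 kN/mm

23.76


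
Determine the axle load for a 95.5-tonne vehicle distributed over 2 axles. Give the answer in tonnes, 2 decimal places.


Load per axle = total weight / number of axles
Load = 95.5 / 2
Load = 47.75 tonnes

47.75


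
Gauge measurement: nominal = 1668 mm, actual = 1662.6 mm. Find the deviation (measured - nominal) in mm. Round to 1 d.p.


Deviation = measured - nominal
Deviation = 1662.6 - 1668
Deviation = -5.4 mm

-5.4


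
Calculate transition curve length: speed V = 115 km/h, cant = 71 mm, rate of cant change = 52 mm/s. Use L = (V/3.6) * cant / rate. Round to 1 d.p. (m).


Convert speed: V = 115 / 3.6 = 31.9444 m/s
L = 31.9444 * 71 / 52
L = 2268.0556 / 52
L = 43.6 m

43.6


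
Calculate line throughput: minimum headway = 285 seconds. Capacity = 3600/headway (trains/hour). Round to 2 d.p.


Capacity = 3600 / headway
Capacity = 3600 / 285
Capacity = 12.63 trains/hour

12.63


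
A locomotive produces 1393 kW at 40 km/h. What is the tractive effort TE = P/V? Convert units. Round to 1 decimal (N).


Convert: P = 1393 kW = 1393000 W
V = 40 / 3.6 = 11.1111 m/s
TE = 1393000 / 11.1111
TE = 125370.0 N

125370.0


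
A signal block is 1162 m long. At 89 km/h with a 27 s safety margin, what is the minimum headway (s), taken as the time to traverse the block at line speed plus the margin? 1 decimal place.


V = 89 / 3.6 = 24.7222 m/s
Block traversal time = 1162 / 24.7222 = 47.0022 s
Headway = 47.0022 + 27
Headway = 74.0 s

74.0


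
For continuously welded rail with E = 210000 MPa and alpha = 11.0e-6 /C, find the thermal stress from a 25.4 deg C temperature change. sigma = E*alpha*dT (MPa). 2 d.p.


sigma = E * alpha * dT
sigma = 210000 * 11.0e-6 * 25.4
sigma = 2.31 * 25.4
sigma = 58.67 MPa

58.67


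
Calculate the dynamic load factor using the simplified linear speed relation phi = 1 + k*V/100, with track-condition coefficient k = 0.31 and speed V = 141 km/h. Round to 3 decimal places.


phi = 1 + k * V / 100
phi = 1 + 0.31 * 141 / 100
phi = 1 + 0.4371
phi = 1.437

1.437


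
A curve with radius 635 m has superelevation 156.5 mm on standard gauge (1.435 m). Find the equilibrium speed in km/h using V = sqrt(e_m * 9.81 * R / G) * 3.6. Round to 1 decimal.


Convert cant: e = 156.5 mm = 0.1565 m
V_ms = sqrt(0.1565 * 9.81 * 635 / 1.435)
V_ms = sqrt(679.368136) = 26.0647 m/s
V = 26.0647 * 3.6 = 93.8 km/h

93.8


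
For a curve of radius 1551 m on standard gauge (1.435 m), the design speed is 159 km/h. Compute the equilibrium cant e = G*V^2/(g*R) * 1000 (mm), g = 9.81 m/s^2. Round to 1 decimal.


Convert speed: V = 159 / 3.6 = 44.1667 m/s
Apply formula: e = 1.435 * 44.1667^2 / (9.81 * 1551)
e = 1.435 * 1950.6944 / 15215.31
e = 0.183976 m = 184.0 mm

184.0


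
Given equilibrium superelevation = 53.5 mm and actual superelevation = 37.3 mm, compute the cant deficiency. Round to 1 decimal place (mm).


Cant deficiency = equilibrium cant - actual cant
CD = 53.5 - 37.3
CD = 16.2 mm

16.2


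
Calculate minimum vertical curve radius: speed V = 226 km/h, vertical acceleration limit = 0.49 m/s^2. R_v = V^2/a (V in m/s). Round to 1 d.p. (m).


Convert speed: V = 226 / 3.6 = 62.7778 m/s
V^2 = 3941.0494 m^2/s^2
R_v = 3941.0494 / 0.49
R_v = 8043.0 m

8043.0


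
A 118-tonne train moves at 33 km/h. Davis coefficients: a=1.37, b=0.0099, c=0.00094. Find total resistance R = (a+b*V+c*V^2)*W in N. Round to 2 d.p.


b*V = 0.0099 * 33 = 0.3267
c*V^2 = 0.00094 * 1089 = 1.02366
R_per_t = 1.37 + 0.3267 + 1.02366 = 2.72036 N/t
R_total = 2.72036 * 118 = 321.00 N

321.00


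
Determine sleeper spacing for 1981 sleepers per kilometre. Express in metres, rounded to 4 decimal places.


Spacing = 1000 m / number of sleepers
Spacing = 1000 / 1981
Spacing = 0.5048 m

0.5048


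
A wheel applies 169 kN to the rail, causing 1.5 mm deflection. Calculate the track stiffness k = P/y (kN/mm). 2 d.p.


Track stiffness k = P / y
k = 169 / 1.5
k = 112.67 kN/mm

112.67


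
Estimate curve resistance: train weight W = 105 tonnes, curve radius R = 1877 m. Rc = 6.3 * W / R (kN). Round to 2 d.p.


Rc = 6.3 * W / R
Rc = 6.3 * 105 / 1877
Rc = 661.5 / 1877
Rc = 0.35 kN

0.35


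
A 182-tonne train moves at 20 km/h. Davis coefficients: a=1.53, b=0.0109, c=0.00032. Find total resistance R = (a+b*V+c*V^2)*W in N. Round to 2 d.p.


b*V = 0.0109 * 20 = 0.218
c*V^2 = 0.00032 * 400 = 0.128
R_per_t = 1.53 + 0.218 + 0.128 = 1.876 N/t
R_total = 1.876 * 182 = 341.43 N

341.43


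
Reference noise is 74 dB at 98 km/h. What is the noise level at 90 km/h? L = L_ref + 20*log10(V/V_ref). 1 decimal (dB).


V/V_ref = 90 / 98 = 0.918367
log10(0.918367) = -0.036984
20 * -0.036984 = -0.7397
L = 74 + -0.7397 = 73.3 dB

73.3


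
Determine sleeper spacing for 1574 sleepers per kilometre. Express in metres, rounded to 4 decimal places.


Spacing = 1000 m / number of sleepers
Spacing = 1000 / 1574
Spacing = 0.6353 m

0.6353


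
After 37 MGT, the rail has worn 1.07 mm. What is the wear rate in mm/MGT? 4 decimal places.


Wear rate = total wear / cumulative tonnage
Rate = 1.07 / 37
Rate = 0.0289 mm/MGT

0.0289


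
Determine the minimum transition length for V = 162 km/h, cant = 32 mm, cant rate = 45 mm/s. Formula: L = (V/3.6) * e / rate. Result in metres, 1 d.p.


Convert speed: V = 162 / 3.6 = 45.0 m/s
L = 45.0 * 32 / 45
L = 1440.0 / 45
L = 32.0 m

32.0


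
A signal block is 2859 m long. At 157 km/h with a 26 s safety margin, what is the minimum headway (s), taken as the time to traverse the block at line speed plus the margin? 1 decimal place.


V = 157 / 3.6 = 43.6111 m/s
Block traversal time = 2859 / 43.6111 = 65.5567 s
Headway = 65.5567 + 26
Headway = 91.6 s

91.6


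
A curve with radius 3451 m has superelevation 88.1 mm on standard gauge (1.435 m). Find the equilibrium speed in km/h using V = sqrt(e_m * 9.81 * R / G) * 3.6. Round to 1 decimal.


Convert cant: e = 88.1 mm = 0.0881 m
V_ms = sqrt(0.0881 * 9.81 * 3451 / 1.435)
V_ms = sqrt(2078.442307) = 45.5899 m/s
V = 45.5899 * 3.6 = 164.1 km/h

164.1


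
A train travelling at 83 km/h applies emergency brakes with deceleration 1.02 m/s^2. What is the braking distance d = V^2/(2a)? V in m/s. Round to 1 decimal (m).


Convert speed: V = 83 / 3.6 = 23.0556 m/s
V^2 = 531.5586
d = 531.5586 / (2 * 1.02)
d = 531.5586 / 2.04
d = 260.6 m

260.6


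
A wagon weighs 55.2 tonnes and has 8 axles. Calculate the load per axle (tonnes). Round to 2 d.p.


Load per axle = total weight / number of axles
Load = 55.2 / 8
Load = 6.90 tonnes

6.90


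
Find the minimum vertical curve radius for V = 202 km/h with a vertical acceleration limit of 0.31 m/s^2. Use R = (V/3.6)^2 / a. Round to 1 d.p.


Convert speed: V = 202 / 3.6 = 56.1111 m/s
V^2 = 3148.4568 m^2/s^2
R_v = 3148.4568 / 0.31
R_v = 10156.3 m

10156.3


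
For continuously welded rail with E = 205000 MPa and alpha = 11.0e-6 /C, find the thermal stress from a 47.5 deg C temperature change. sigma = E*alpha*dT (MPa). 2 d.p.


sigma = E * alpha * dT
sigma = 205000 * 11.0e-6 * 47.5
sigma = 2.255 * 47.5
sigma = 107.11 MPa

107.11


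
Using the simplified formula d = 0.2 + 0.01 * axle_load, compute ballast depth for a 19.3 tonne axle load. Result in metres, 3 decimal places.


d = 0.2 + 0.01 * 19.3
d = 0.2 + 0.193
d = 0.393 m

0.393


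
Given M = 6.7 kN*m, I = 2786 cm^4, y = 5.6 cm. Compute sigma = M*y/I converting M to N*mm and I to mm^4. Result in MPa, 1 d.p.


Convert units:
M = 6.7 kN*m = 6700000 N*mm
y = 5.6 cm = 56 mm
I = 2786 cm^4 = 27860000 mm^4
sigma = 6700000 * 56 / 27860000
sigma = 13.5 MPa

13.5


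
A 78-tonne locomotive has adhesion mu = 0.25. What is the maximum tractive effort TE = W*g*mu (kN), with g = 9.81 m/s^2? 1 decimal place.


TE_max = W * g * mu
TE_max = 78 * 9.81 * 0.25
TE_max = 765.18 * 0.25
TE_max = 191.3 kN

191.3


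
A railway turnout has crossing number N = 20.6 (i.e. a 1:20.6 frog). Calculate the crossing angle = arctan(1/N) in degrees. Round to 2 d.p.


1/N = 1/20.6 = 0.048544
angle = arctan(0.048544) = 0.048506 rad
angle = 0.048506 * 180/pi = 2.78 degrees

2.78


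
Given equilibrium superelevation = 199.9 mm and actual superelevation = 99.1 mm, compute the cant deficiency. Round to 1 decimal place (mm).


Cant deficiency = equilibrium cant - actual cant
CD = 199.9 - 99.1
CD = 100.8 mm

100.8


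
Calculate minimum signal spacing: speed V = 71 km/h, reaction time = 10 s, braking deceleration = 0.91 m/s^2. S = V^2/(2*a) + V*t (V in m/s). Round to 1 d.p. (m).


V = 71 / 3.6 = 19.7222 m/s
Braking distance = 19.7222^2 / (2*0.91) = 213.7176 m
Sighting distance = 19.7222 * 10 = 197.2222 m
S = 213.7176 + 197.2222 = 410.9 m

410.9


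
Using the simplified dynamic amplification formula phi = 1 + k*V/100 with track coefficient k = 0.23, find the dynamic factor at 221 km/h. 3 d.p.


phi = 1 + k * V / 100
phi = 1 + 0.23 * 221 / 100
phi = 1 + 0.5083
phi = 1.508

1.508


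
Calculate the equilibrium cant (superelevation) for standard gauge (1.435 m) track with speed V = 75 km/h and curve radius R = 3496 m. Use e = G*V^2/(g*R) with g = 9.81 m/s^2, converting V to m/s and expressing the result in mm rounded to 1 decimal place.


Convert speed: V = 75 / 3.6 = 20.8333 m/s
Apply formula: e = 1.435 * 20.8333^2 / (9.81 * 3496)
e = 1.435 * 434.0278 / 34295.76
e = 0.018161 m = 18.2 mm

18.2


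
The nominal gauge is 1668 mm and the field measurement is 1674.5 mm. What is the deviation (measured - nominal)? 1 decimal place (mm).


Deviation = measured - nominal
Deviation = 1674.5 - 1668
Deviation = 6.5 mm

6.5


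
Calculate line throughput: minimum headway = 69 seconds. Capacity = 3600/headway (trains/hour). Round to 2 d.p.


Capacity = 3600 / headway
Capacity = 3600 / 69
Capacity = 52.17 trains/hour

52.17


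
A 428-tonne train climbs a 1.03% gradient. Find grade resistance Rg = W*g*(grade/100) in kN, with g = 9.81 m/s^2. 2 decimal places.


Rg = W * 9.81 * grade / 100
Rg = 428 * 9.81 * 1.03 / 100
Rg = 4198.68 * 0.0103
Rg = 43.25 kN

43.25


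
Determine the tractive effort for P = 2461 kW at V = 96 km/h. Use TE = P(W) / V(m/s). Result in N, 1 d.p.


Convert: P = 2461 kW = 2461000 W
V = 96 / 3.6 = 26.6667 m/s
TE = 2461000 / 26.6667
TE = 92287.5 N

92287.5


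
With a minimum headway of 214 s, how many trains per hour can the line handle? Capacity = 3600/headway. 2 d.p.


Capacity = 3600 / headway
Capacity = 3600 / 214
Capacity = 16.82 trains/hour

16.82


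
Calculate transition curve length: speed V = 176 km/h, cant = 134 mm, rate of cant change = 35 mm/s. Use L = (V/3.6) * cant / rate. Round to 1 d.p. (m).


Convert speed: V = 176 / 3.6 = 48.8889 m/s
L = 48.8889 * 134 / 35
L = 6551.1111 / 35
L = 187.2 m

187.2


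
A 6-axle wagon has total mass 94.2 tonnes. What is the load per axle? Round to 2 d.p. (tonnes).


Load per axle = total weight / number of axles
Load = 94.2 / 6
Load = 15.70 tonnes

15.70


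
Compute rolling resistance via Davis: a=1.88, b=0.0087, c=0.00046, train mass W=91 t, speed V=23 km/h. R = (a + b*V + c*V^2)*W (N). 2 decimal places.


b*V = 0.0087 * 23 = 0.2001
c*V^2 = 0.00046 * 529 = 0.24334
R_per_t = 1.88 + 0.2001 + 0.24334 = 2.32344 N/t
R_total = 2.32344 * 91 = 211.43 N

211.43


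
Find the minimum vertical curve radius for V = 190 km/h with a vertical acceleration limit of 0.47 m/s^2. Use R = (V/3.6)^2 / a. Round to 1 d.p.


Convert speed: V = 190 / 3.6 = 52.7778 m/s
V^2 = 2785.4938 m^2/s^2
R_v = 2785.4938 / 0.47
R_v = 5926.6 m

5926.6


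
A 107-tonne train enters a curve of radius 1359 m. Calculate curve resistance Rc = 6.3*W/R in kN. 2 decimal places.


Rc = 6.3 * W / R
Rc = 6.3 * 107 / 1359
Rc = 674.1 / 1359
Rc = 0.50 kN

0.50


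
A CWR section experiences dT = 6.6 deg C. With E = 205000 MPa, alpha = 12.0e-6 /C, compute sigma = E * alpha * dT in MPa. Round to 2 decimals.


sigma = E * alpha * dT
sigma = 205000 * 12.0e-6 * 6.6
sigma = 2.46 * 6.6
sigma = 16.24 MPa

16.24


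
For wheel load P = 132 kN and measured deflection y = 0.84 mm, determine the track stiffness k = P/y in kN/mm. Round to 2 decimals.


Track stiffness k = P / y
k = 132 / 0.84
k = 157.14 kN/mm

157.14


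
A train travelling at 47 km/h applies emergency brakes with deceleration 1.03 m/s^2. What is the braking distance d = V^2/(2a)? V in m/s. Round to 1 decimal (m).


Convert speed: V = 47 / 3.6 = 13.0556 m/s
V^2 = 170.4475
d = 170.4475 / (2 * 1.03)
d = 170.4475 / 2.06
d = 82.7 m

82.7


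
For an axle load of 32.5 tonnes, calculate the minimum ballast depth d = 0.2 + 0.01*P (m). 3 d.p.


d = 0.2 + 0.01 * 32.5
d = 0.2 + 0.325
d = 0.525 m

0.525


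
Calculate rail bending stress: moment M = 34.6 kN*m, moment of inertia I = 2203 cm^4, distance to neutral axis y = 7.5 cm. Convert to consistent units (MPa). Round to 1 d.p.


Convert units:
M = 34.6 kN*m = 34600000 N*mm
y = 7.5 cm = 75 mm
I = 2203 cm^4 = 22030000 mm^4
sigma = 34600000 * 75 / 22030000
sigma = 117.8 MPa

117.8


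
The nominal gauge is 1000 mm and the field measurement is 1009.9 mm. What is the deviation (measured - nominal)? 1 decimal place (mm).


Deviation = measured - nominal
Deviation = 1009.9 - 1000
Deviation = 9.9 mm

9.9


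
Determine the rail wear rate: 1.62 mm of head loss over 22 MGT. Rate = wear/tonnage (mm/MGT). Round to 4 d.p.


Wear rate = total wear / cumulative tonnage
Rate = 1.62 / 22
Rate = 0.0736 mm/MGT

0.0736


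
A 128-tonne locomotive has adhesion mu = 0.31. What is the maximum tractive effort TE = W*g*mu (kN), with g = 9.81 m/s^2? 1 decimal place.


TE_max = W * g * mu
TE_max = 128 * 9.81 * 0.31
TE_max = 1255.68 * 0.31
TE_max = 389.3 kN

389.3


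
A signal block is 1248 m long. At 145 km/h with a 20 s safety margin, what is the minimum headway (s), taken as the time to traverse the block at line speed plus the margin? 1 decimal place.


V = 145 / 3.6 = 40.2778 m/s
Block traversal time = 1248 / 40.2778 = 30.9848 s
Headway = 30.9848 + 20
Headway = 51.0 s

51.0


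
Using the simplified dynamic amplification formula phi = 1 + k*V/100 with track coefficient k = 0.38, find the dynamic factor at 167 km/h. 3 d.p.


phi = 1 + k * V / 100
phi = 1 + 0.38 * 167 / 100
phi = 1 + 0.6346
phi = 1.635

1.635


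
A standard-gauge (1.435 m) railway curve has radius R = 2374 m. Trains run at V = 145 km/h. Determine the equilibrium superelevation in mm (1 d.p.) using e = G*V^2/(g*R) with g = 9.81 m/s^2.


Convert speed: V = 145 / 3.6 = 40.2778 m/s
Apply formula: e = 1.435 * 40.2778^2 / (9.81 * 2374)
e = 1.435 * 1622.2994 / 23288.94
e = 0.099962 m = 100.0 mm

100.0


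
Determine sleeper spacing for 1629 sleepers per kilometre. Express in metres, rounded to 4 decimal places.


Spacing = 1000 m / number of sleepers
Spacing = 1000 / 1629
Spacing = 0.6139 m

0.6139


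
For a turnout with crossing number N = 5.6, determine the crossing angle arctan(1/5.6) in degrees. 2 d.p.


1/N = 1/5.6 = 0.178571
angle = arctan(0.178571) = 0.176709 rad
angle = 0.176709 * 180/pi = 10.12 degrees

10.12


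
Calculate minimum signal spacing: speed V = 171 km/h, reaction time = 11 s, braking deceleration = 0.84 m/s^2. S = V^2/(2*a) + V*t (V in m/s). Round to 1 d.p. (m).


V = 171 / 3.6 = 47.5 m/s
Braking distance = 47.5^2 / (2*0.84) = 1343.006 m
Sighting distance = 47.5 * 11 = 522.5 m
S = 1343.006 + 522.5 = 1865.5 m

1865.5


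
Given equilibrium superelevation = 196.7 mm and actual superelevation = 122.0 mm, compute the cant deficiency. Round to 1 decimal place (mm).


Cant deficiency = equilibrium cant - actual cant
CD = 196.7 - 122.0
CD = 74.7 mm

74.7


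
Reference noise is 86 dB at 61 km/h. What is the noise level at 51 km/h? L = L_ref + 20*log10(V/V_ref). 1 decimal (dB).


V/V_ref = 51 / 61 = 0.836066
log10(0.836066) = -0.07776
20 * -0.07776 = -1.5552
L = 86 + -1.5552 = 84.4 dB

84.4


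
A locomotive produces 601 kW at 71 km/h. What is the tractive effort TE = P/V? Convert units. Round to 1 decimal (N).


Convert: P = 601 kW = 601000 W
V = 71 / 3.6 = 19.7222 m/s
TE = 601000 / 19.7222
TE = 30473.2 N

30473.2


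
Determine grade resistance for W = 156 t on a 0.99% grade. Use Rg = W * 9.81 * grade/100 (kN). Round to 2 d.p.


Rg = W * 9.81 * grade / 100
Rg = 156 * 9.81 * 0.99 / 100
Rg = 1530.36 * 0.0099
Rg = 15.15 kN

15.15


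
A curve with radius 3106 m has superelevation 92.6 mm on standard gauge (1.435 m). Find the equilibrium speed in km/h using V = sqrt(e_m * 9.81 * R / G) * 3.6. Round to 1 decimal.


Convert cant: e = 92.6 mm = 0.0926 m
V_ms = sqrt(0.0926 * 9.81 * 3106 / 1.435)
V_ms = sqrt(1966.208387) = 44.3419 m/s
V = 44.3419 * 3.6 = 159.6 km/h

159.6


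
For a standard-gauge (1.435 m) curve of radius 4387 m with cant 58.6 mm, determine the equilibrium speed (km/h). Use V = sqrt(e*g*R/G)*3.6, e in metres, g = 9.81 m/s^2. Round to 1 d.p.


Convert cant: e = 58.6 mm = 0.0586 m
V_ms = sqrt(0.0586 * 9.81 * 4387 / 1.435)
V_ms = sqrt(1757.447486) = 41.9219 m/s
V = 41.9219 * 3.6 = 150.9 km/h

150.9


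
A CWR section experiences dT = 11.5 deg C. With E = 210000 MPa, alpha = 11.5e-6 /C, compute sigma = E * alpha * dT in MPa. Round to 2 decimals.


sigma = E * alpha * dT
sigma = 210000 * 11.5e-6 * 11.5
sigma = 2.415 * 11.5
sigma = 27.77 MPa

27.77


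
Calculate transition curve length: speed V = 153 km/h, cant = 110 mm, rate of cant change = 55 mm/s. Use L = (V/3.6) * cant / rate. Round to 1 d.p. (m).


Convert speed: V = 153 / 3.6 = 42.5 m/s
L = 42.5 * 110 / 55
L = 4675.0 / 55
L = 85.0 m

85.0


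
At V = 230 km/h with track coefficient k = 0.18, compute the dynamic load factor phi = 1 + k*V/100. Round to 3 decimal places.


phi = 1 + k * V / 100
phi = 1 + 0.18 * 230 / 100
phi = 1 + 0.414
phi = 1.414

1.414


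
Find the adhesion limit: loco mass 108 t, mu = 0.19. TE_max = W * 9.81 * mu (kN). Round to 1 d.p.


TE_max = W * g * mu
TE_max = 108 * 9.81 * 0.19
TE_max = 1059.48 * 0.19
TE_max = 201.3 kN

201.3


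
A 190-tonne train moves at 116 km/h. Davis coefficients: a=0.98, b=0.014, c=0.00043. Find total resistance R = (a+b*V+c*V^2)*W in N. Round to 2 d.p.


b*V = 0.014 * 116 = 1.624
c*V^2 = 0.00043 * 13456 = 5.78608
R_per_t = 0.98 + 1.624 + 5.78608 = 8.39008 N/t
R_total = 8.39008 * 190 = 1594.12 N

1594.12


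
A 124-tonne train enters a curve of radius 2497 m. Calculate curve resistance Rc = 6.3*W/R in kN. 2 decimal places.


Rc = 6.3 * W / R
Rc = 6.3 * 124 / 2497
Rc = 781.2 / 2497
Rc = 0.31 kN

0.31


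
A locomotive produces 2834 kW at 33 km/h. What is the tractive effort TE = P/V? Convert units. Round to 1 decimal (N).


Convert: P = 2834 kW = 2834000 W
V = 33 / 3.6 = 9.1667 m/s
TE = 2834000 / 9.1667
TE = 309163.6 N

309163.6


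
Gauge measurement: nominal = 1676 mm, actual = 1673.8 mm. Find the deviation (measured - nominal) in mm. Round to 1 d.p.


Deviation = measured - nominal
Deviation = 1673.8 - 1676
Deviation = -2.2 mm

-2.2


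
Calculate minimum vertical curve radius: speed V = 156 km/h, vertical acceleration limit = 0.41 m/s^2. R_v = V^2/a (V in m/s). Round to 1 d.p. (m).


Convert speed: V = 156 / 3.6 = 43.3333 m/s
V^2 = 1877.7778 m^2/s^2
R_v = 1877.7778 / 0.41
R_v = 4579.9 m

4579.9


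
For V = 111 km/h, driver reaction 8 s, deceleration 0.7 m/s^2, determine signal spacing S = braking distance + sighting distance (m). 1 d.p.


V = 111 / 3.6 = 30.8333 m/s
Braking distance = 30.8333^2 / (2*0.7) = 679.0675 m
Sighting distance = 30.8333 * 8 = 246.6667 m
S = 679.0675 + 246.6667 = 925.7 m

925.7


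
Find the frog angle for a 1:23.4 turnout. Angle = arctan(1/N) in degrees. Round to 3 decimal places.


1/N = 1/23.4 = 0.042735
angle = arctan(0.042735) = 0.042709 rad
angle = 0.042709 * 180/pi = 2.447 degrees

2.447


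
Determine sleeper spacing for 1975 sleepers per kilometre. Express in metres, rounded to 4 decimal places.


Spacing = 1000 m / number of sleepers
Spacing = 1000 / 1975
Spacing = 0.5063 m

0.5063


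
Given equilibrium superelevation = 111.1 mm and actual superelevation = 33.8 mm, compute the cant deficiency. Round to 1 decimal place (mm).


Cant deficiency = equilibrium cant - actual cant
CD = 111.1 - 33.8
CD = 77.3 mm

77.3


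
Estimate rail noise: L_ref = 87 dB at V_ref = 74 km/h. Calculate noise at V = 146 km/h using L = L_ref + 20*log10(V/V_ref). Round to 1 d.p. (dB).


V/V_ref = 146 / 74 = 1.972973
log10(1.972973) = 0.295121
20 * 0.295121 = 5.9024
L = 87 + 5.9024 = 92.9 dB

92.9


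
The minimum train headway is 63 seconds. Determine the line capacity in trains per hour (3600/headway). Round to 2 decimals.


Capacity = 3600 / headway
Capacity = 3600 / 63
Capacity = 57.14 trains/hour

57.14


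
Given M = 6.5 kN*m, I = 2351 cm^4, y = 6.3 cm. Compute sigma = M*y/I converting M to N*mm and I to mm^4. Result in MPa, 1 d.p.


Convert units:
M = 6.5 kN*m = 6500000 N*mm
y = 6.3 cm = 63 mm
I = 2351 cm^4 = 23510000 mm^4
sigma = 6500000 * 63 / 23510000
sigma = 17.4 MPa

17.4


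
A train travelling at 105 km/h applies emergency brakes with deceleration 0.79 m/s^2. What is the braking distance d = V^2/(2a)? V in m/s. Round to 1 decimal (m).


Convert speed: V = 105 / 3.6 = 29.1667 m/s
V^2 = 850.6944
d = 850.6944 / (2 * 0.79)
d = 850.6944 / 1.58
d = 538.4 m

538.4


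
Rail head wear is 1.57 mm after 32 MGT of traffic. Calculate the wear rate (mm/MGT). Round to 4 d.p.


Wear rate = total wear / cumulative tonnage
Rate = 1.57 / 32
Rate = 0.0491 mm/MGT

0.0491


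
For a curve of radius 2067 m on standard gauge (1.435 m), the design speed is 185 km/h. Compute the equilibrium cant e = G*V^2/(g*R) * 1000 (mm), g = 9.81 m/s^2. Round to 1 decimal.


Convert speed: V = 185 / 3.6 = 51.3889 m/s
Apply formula: e = 1.435 * 51.3889^2 / (9.81 * 2067)
e = 1.435 * 2640.8179 / 20277.27
e = 0.186888 m = 186.9 mm

186.9


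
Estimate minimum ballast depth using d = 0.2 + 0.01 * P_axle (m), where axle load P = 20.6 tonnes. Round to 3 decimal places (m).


d = 0.2 + 0.01 * 20.6
d = 0.2 + 0.206
d = 0.406 m

0.406


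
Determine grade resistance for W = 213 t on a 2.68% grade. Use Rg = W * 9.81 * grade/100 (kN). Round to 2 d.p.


Rg = W * 9.81 * grade / 100
Rg = 213 * 9.81 * 2.68 / 100
Rg = 2089.53 * 0.0268
Rg = 56.00 kN

56.00


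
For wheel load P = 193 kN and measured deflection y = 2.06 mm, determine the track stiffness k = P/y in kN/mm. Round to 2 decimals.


Track stiffness k = P / y
k = 193 / 2.06
k = 93.69 kN/mm

93.69


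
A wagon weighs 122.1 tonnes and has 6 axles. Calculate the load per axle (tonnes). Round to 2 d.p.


Load per axle = total weight / number of axles
Load = 122.1 / 6
Load = 20.35 tonnes

20.35


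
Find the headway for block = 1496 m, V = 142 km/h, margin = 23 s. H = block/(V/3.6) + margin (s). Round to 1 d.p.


V = 142 / 3.6 = 39.4444 m/s
Block traversal time = 1496 / 39.4444 = 37.9268 s
Headway = 37.9268 + 23
Headway = 60.9 s

60.9


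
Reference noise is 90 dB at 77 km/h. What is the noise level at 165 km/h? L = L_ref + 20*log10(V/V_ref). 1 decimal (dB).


V/V_ref = 165 / 77 = 2.142857
log10(2.142857) = 0.330993
20 * 0.330993 = 6.6199
L = 90 + 6.6199 = 96.6 dB

96.6


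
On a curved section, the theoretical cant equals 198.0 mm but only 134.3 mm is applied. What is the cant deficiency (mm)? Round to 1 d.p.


Cant deficiency = equilibrium cant - actual cant
CD = 198.0 - 134.3
CD = 63.7 mm

63.7


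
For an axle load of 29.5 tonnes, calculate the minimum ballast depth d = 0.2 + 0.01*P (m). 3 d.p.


d = 0.2 + 0.01 * 29.5
d = 0.2 + 0.295
d = 0.495 m

0.495


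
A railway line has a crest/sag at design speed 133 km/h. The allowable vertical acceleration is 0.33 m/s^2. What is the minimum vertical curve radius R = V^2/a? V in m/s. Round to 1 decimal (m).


Convert speed: V = 133 / 3.6 = 36.9444 m/s
V^2 = 1364.892 m^2/s^2
R_v = 1364.892 / 0.33
R_v = 4136.0 m

4136.0


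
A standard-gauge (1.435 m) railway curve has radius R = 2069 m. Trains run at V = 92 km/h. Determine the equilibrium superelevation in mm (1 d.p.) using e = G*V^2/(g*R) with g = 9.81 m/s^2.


Convert speed: V = 92 / 3.6 = 25.5556 m/s
Apply formula: e = 1.435 * 25.5556^2 / (9.81 * 2069)
e = 1.435 * 653.0864 / 20296.89
e = 0.046174 m = 46.2 mm

46.2


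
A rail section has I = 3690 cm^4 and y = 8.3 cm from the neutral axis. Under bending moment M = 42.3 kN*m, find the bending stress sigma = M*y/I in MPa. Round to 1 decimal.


Convert units:
M = 42.3 kN*m = 42300000 N*mm
y = 8.3 cm = 83 mm
I = 3690 cm^4 = 36900000 mm^4
sigma = 42300000 * 83 / 36900000
sigma = 95.1 MPa

95.1


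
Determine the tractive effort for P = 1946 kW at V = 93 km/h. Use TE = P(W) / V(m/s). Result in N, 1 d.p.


Convert: P = 1946 kW = 1946000 W
V = 93 / 3.6 = 25.8333 m/s
TE = 1946000 / 25.8333
TE = 75329.0 N

75329.0


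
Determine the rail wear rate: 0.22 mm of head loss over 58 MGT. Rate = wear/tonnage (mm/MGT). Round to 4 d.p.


Wear rate = total wear / cumulative tonnage
Rate = 0.22 / 58
Rate = 0.0038 mm/MGT

0.0038


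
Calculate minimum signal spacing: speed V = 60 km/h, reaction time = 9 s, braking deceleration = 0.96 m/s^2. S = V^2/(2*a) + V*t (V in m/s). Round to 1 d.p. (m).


V = 60 / 3.6 = 16.6667 m/s
Braking distance = 16.6667^2 / (2*0.96) = 144.6759 m
Sighting distance = 16.6667 * 9 = 150.0 m
S = 144.6759 + 150.0 = 294.7 m

294.7


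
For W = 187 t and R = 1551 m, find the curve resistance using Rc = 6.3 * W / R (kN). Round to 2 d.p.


Rc = 6.3 * W / R
Rc = 6.3 * 187 / 1551
Rc = 1178.1 / 1551
Rc = 0.76 kN

0.76


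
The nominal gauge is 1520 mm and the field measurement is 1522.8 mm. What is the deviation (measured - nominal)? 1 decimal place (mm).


Deviation = measured - nominal
Deviation = 1522.8 - 1520
Deviation = 2.8 mm

2.8


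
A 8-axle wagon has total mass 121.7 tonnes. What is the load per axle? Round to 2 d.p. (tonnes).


Load per axle = total weight / number of axles
Load = 121.7 / 8
Load = 15.21 tonnes

15.21


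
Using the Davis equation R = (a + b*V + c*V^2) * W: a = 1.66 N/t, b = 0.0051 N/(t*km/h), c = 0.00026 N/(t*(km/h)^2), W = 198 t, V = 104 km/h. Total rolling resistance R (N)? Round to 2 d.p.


b*V = 0.0051 * 104 = 0.5304
c*V^2 = 0.00026 * 10816 = 2.81216
R_per_t = 1.66 + 0.5304 + 2.81216 = 5.00256 N/t
R_total = 5.00256 * 198 = 990.51 N

990.51


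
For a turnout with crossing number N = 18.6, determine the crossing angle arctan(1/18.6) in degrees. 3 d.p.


1/N = 1/18.6 = 0.053763
angle = arctan(0.053763) = 0.053712 rad
angle = 0.053712 * 180/pi = 3.077 degrees

3.077


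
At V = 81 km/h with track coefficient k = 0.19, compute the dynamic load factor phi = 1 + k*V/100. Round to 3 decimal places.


phi = 1 + k * V / 100
phi = 1 + 0.19 * 81 / 100
phi = 1 + 0.1539
phi = 1.154

1.154


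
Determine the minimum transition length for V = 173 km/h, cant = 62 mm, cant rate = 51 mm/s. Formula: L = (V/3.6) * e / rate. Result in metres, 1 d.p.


Convert speed: V = 173 / 3.6 = 48.0556 m/s
L = 48.0556 * 62 / 51
L = 2979.4444 / 51
L = 58.4 m

58.4


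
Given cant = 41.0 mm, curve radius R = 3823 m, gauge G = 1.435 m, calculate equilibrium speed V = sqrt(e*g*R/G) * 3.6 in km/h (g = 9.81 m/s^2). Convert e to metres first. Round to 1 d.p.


Convert cant: e = 41.0 mm = 0.0410 m
V_ms = sqrt(0.0410 * 9.81 * 3823 / 1.435)
V_ms = sqrt(1071.532286) = 32.7343 m/s
V = 32.7343 * 3.6 = 117.8 km/h

117.8


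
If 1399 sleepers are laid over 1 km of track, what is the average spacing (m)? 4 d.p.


Spacing = 1000 m / number of sleepers
Spacing = 1000 / 1399
Spacing = 0.7148 m

0.7148


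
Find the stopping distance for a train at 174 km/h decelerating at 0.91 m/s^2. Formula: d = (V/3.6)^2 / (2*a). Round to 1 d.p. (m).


Convert speed: V = 174 / 3.6 = 48.3333 m/s
V^2 = 2336.1111
d = 2336.1111 / (2 * 0.91)
d = 2336.1111 / 1.82
d = 1283.6 m

1283.6


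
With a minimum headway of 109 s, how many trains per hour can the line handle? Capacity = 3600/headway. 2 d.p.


Capacity = 3600 / headway
Capacity = 3600 / 109
Capacity = 33.03 trains/hour

33.03


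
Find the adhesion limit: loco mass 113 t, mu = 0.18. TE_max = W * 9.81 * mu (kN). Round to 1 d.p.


TE_max = W * g * mu
TE_max = 113 * 9.81 * 0.18
TE_max = 1108.53 * 0.18
TE_max = 199.5 kN

199.5


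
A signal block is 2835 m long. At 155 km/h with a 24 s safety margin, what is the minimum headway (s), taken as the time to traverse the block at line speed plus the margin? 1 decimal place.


V = 155 / 3.6 = 43.0556 m/s
Block traversal time = 2835 / 43.0556 = 65.8452 s
Headway = 65.8452 + 24
Headway = 89.8 s

89.8


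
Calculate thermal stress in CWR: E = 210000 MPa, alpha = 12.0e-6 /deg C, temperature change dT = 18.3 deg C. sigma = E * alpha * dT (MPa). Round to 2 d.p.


sigma = E * alpha * dT
sigma = 210000 * 12.0e-6 * 18.3
sigma = 2.52 * 18.3
sigma = 46.12 MPa

46.12


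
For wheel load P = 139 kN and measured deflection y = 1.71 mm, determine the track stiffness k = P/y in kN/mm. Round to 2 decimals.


Track stiffness k = P / y
k = 139 / 1.71
k = 81.29 kN/mm

81.29


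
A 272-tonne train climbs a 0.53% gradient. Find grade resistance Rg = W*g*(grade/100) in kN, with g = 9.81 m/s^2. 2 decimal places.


Rg = W * 9.81 * grade / 100
Rg = 272 * 9.81 * 0.53 / 100
Rg = 2668.32 * 0.0053
Rg = 14.14 kN

14.14


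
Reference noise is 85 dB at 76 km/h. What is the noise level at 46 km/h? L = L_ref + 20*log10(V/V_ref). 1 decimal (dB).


V/V_ref = 46 / 76 = 0.605263
log10(0.605263) = -0.218056
20 * -0.218056 = -4.3611
L = 85 + -4.3611 = 80.6 dB

80.6


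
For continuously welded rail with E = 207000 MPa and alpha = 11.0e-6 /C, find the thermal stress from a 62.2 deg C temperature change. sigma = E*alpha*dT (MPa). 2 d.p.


sigma = E * alpha * dT
sigma = 207000 * 11.0e-6 * 62.2
sigma = 2.277 * 62.2
sigma = 141.63 MPa

141.63


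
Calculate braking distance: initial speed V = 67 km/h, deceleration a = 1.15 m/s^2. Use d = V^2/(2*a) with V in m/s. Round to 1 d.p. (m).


Convert speed: V = 67 / 3.6 = 18.6111 m/s
V^2 = 346.3735
d = 346.3735 / (2 * 1.15)
d = 346.3735 / 2.3
d = 150.6 m

150.6
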